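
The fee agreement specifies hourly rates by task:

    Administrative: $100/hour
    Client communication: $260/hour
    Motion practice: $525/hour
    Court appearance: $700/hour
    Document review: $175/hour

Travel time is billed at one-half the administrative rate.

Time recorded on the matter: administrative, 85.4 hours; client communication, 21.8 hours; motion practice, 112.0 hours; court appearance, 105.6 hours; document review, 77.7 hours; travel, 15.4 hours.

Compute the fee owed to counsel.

$161,295.50

Administrative: 85.4 × $100 = $8,540.00
Client communication: 21.8 × $260 = $5,668.00
Motion practice: 112.0 × $525 = $58,800.00
Court appearance: 105.6 × $700 = $73,920.00
Document review: 77.7 × $175 = $13,597.50
Subtotal: $8,540.00 + $5,668.00 + $58,800.00 + $73,920.00 + $13,597.50 = $160,525.50
Travel: 15.4 × ($100 ÷ 2) = 15.4 × $50.00 = $770.00
Total: $160,525.50 + $770.00 = $161,295.50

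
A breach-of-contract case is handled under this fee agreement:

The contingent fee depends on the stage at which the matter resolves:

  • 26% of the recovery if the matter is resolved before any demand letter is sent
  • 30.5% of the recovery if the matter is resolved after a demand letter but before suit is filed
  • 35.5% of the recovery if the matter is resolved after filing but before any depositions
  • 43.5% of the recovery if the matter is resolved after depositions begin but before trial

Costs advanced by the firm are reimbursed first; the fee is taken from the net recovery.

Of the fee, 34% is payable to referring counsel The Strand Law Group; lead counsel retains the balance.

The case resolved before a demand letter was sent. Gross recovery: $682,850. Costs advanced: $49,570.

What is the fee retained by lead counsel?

Fee base (net of costs): $682,850 − $49,570 = $633,280
The matter resolved before a demand letter was sent, so the 26% rate applies.
$633,280 × 26% = $164,652.80
Referral share: 34% of $164,652.80 = $55,981.95; lead counsel retains $164,652.80 − $55,981.95 = $108,670.85.

$108,670.85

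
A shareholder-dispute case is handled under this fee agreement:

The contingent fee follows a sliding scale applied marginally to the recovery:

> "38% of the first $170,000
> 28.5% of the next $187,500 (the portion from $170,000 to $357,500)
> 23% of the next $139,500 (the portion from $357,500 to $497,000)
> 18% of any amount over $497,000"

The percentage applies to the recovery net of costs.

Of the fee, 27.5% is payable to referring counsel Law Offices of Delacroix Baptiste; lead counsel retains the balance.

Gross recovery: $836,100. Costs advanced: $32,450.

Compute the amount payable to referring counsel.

Fee base (net of costs): $836,100 − $32,450 = $803,650
First $170,000 at 38% = $64,600.00
Next $187,500 at 28.5% = $53,437.50
Next $139,500 at 23% = $32,085.00
Remaining $306,650 at 18% = $55,197.00
Fee: $64,600.00 + $53,437.50 + $32,085.00 + $55,197.00 = $205,319.50
Referral share: 27.5% of $205,319.50 = $56,462.86; lead counsel retains $205,319.50 − $56,462.86 = $148,856.64.

$56,462.86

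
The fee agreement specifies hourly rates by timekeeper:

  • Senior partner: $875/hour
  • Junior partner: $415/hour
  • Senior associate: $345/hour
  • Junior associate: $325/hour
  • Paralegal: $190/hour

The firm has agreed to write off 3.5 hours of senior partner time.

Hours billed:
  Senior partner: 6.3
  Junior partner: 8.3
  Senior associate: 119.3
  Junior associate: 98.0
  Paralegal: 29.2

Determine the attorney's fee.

$84,451.00

Senior partner: 6.3 × $875 = $5,512.50
Junior partner: 8.3 × $415 = $3,444.50
Senior associate: 119.3 × $345 = $41,158.50
Junior associate: 98.0 × $325 = $31,850.00
Paralegal: 29.2 × $190 = $5,548.00
Subtotal: $87,513.50
Write-off: 3.5 × $875 = $3,062.50
Total: $87,513.50 − $3,062.50 = $84,451.00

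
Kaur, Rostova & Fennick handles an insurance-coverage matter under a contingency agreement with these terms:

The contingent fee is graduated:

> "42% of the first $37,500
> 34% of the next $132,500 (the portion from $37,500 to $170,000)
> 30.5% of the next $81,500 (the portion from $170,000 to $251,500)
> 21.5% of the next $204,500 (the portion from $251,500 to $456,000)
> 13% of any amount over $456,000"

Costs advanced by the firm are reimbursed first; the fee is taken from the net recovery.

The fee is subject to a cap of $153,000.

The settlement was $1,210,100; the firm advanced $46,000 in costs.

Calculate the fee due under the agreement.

$153,000.00

Fee base (net of costs): $1,210,100 − $46,000 = $1,164,100
First $37,500 at 42% = $15,750.00
Next $132,500 at 34% = $45,050.00
Next $81,500 at 30.5% = $24,857.50
Next $204,500 at 21.5% = $43,967.50
Remaining $708,100 at 13% = $92,053.00
Fee: $15,750.00 + $45,050.00 + $24,857.50 + $43,967.50 + $92,053.00 = $221,678.00
$221,678.00 exceeds the $153,000 cap, so the fee is capped at $153,000.00.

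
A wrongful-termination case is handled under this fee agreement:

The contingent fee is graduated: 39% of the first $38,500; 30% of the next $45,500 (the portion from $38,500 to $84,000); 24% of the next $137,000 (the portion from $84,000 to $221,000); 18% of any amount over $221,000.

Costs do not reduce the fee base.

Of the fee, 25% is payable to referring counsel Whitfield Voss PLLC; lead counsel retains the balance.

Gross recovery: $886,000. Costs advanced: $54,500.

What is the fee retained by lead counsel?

Fee base is the gross recovery, $886,000; costs are reimbursed separately.
First $38,500 at 39% = $15,015.00
Next $45,500 at 30% = $13,650.00
Next $137,000 at 24% = $32,880.00
Remaining $665,000 at 18% = $119,700.00
Fee: $15,015.00 + $13,650.00 + $32,880.00 + $119,700.00 = $181,245.00
Referral share: 25% of $181,245.00 = $45,311.25; lead counsel retains $181,245.00 − $45,311.25 = $135,933.75.

$135,933.75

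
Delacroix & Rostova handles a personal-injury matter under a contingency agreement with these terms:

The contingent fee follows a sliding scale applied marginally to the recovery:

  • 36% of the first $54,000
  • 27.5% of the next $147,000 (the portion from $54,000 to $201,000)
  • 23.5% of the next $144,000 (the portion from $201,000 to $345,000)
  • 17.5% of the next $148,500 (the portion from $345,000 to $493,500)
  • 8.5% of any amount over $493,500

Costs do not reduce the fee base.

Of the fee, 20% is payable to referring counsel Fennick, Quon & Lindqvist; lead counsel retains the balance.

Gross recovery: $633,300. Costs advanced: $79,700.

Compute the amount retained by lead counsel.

Fee base is the gross recovery, $633,300; costs are reimbursed separately.
First $54,000 at 36% = $19,440.00
Next $147,000 at 27.5% = $40,425.00
Next $144,000 at 23.5% = $33,840.00
Next $148,500 at 17.5% = $25,987.50
Remaining $139,800 at 8.5% = $11,883.00
Fee: $19,440.00 + $40,425.00 + $33,840.00 + $25,987.50 + $11,883.00 = $131,575.50
Referral share: 20% of $131,575.50 = $26,315.10; lead counsel retains $131,575.50 − $26,315.10 = $105,260.40.

$105,260.40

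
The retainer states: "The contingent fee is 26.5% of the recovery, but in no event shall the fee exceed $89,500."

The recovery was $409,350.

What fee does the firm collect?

$89,500.00

26.5% of $409,350 = $108,477.75
That exceeds the $89,500 cap, so the fee is capped at $89,500.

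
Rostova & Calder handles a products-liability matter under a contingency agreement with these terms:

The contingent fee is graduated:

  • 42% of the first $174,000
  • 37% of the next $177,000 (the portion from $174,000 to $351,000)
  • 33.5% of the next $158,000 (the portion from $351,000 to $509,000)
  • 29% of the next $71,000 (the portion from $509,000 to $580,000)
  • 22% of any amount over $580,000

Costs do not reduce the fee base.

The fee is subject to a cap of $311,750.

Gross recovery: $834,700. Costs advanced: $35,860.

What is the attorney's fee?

$268,124.00

Fee base is the gross recovery, $834,700; costs are reimbursed separately.
First $174,000 at 42% = $73,080.00
Next $177,000 at 37% = $65,490.00
Next $158,000 at 33.5% = $52,930.00
Next $71,000 at 29% = $20,590.00
Remaining $254,700 at 22% = $56,034.00
Fee: $73,080.00 + $65,490.00 + $52,930.00 + $20,590.00 + $56,034.00 = $268,124.00
$268,124.00 is under the $311,750 cap.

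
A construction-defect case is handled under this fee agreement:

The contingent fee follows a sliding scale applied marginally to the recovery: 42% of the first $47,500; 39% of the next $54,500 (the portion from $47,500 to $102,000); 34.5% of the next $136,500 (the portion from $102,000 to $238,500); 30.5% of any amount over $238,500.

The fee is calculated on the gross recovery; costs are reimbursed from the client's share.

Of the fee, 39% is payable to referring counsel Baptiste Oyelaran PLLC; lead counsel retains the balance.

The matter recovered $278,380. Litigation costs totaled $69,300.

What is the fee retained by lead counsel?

Fee base is the gross recovery, $278,380; costs are reimbursed separately.
First $47,500 at 42% = $19,950.00
Next $54,500 at 39% = $21,255.00
Next $136,500 at 34.5% = $47,092.50
Remaining $39,880 at 30.5% = $12,163.40
Fee: $19,950.00 + $21,255.00 + $47,092.50 + $12,163.40 = $100,460.90
Referral share: 39% of $100,460.90 = $39,179.75; lead counsel retains $100,460.90 − $39,179.75 = $61,281.15.

$61,281.15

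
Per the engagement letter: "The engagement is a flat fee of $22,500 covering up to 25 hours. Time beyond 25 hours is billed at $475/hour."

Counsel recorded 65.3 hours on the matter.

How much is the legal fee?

$41,642.50

Flat fee: $22,500.00
Excess hours: 65.3 − 25 = 40.3
Overrun: 40.3 × $475 = $19,142.50
Total: $22,500.00 + $19,142.50 = $41,642.50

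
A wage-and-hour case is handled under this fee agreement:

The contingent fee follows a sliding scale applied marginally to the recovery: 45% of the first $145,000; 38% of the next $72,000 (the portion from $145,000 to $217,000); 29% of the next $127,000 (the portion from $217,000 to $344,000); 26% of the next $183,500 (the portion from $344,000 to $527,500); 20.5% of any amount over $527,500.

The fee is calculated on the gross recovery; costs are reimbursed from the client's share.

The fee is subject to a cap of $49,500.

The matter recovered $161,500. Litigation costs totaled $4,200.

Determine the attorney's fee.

Fee base is the gross recovery, $161,500; costs are reimbursed separately.
First $145,000 at 45% = $65,250.00
Remaining $16,500 at 38% = $6,270.00
Fee: $65,250.00 + $6,270.00 = $71,520.00
$71,520.00 exceeds the $49,500 cap, so the fee is capped at $49,500.00.

$49,500.00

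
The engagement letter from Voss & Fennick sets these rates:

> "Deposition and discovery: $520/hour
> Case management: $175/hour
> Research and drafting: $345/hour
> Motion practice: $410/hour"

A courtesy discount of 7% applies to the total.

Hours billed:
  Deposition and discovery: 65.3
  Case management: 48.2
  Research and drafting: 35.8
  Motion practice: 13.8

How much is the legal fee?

$56,172.00

Deposition and discovery: 65.3 × $520 = $33,956.00
Case management: 48.2 × $175 = $8,435.00
Research and drafting: 35.8 × $345 = $12,351.00
Motion practice: 13.8 × $410 = $5,658.00
Subtotal: $60,400.00
Less 7% discount: −$4,228.00
Total: $60,400.00 − $4,228.00 = $56,172.00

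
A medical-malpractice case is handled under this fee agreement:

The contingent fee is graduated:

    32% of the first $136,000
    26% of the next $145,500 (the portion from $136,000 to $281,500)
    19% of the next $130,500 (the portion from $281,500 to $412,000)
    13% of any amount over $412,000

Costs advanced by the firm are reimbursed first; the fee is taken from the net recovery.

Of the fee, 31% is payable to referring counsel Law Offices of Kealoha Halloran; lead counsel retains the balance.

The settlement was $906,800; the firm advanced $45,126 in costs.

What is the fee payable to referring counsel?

Fee base (net of costs): $906,800 − $45,126 = $861,674
First $136,000 at 32% = $43,520.00
Next $145,500 at 26% = $37,830.00
Next $130,500 at 19% = $24,795.00
Remaining $449,674 at 13% = $58,457.62
Fee: $43,520.00 + $37,830.00 + $24,795.00 + $58,457.62 = $164,602.62
Referral share: 31% of $164,602.62 = $51,026.81; lead counsel retains $164,602.62 − $51,026.81 = $113,575.81.

$51,026.81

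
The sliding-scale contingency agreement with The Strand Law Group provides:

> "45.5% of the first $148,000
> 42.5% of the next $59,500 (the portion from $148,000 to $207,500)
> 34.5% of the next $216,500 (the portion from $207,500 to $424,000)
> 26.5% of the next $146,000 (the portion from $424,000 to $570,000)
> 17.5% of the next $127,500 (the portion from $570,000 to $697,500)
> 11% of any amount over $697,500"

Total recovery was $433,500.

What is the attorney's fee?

First $148,000 at 45.5% = $67,340.00
Next $59,500 at 42.5% = $25,287.50
Next $216,500 at 34.5% = $74,692.50
Remaining $9,500 at 26.5% = $2,517.50
Fee: $67,340.00 + $25,287.50 + $74,692.50 + $2,517.50 = $169,837.50

$169,837.50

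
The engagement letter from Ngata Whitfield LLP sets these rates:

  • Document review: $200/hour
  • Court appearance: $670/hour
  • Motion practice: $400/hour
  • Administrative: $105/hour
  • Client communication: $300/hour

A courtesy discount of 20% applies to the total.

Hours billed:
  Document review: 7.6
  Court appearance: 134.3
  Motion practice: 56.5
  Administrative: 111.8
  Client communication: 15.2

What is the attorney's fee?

$104,320.00

Document review: 7.6 × $200 = $1,520.00
Court appearance: 134.3 × $670 = $89,981.00
Motion practice: 56.5 × $400 = $22,600.00
Administrative: 111.8 × $105 = $11,739.00
Client communication: 15.2 × $300 = $4,560.00
Subtotal: $130,400.00
Less 20% discount: −$26,080.00
Total: $130,400.00 − $26,080.00 = $104,320.00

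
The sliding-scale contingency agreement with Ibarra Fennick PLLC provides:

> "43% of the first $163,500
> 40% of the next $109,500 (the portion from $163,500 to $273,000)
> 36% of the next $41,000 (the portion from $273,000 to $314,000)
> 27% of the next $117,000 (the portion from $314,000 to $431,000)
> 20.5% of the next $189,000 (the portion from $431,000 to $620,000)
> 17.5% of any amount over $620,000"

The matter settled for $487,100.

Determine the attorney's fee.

First $163,500 at 43% = $70,305.00
Next $109,500 at 40% = $43,800.00
Next $41,000 at 36% = $14,760.00
Next $117,000 at 27% = $31,590.00
Remaining $56,100 at 20.5% = $11,500.50
Fee: $70,305.00 + $43,800.00 + $14,760.00 + $31,590.00 + $11,500.50 = $171,955.50

$171,955.50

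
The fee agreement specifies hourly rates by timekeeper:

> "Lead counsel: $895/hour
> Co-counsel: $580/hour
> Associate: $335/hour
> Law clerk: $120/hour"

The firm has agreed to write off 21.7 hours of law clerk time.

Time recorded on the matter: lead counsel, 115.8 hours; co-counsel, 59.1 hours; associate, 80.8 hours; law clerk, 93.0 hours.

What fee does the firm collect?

$173,543.00

Lead counsel: 115.8 × $895 = $103,641.00
Co-counsel: 59.1 × $580 = $34,278.00
Associate: 80.8 × $335 = $27,068.00
Law clerk: 93.0 × $120 = $11,160.00
Subtotal: $176,147.00
Write-off: 21.7 × $120 = $2,604.00
Total: $176,147.00 − $2,604.00 = $173,543.00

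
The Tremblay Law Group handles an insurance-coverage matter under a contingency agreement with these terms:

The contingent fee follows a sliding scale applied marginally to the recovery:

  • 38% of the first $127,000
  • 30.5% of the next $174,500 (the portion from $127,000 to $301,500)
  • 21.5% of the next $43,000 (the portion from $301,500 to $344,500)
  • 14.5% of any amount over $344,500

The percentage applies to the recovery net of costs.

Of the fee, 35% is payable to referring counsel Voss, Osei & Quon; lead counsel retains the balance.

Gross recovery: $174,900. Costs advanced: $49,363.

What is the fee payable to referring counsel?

$16,696.42

Fee base (net of costs): $174,900 − $49,363 = $125,537
First $125,537 at 38% = $47,704.06
Referral share: 35% of $47,704.06 = $16,696.42; lead counsel retains $47,704.06 − $16,696.42 = $31,007.64.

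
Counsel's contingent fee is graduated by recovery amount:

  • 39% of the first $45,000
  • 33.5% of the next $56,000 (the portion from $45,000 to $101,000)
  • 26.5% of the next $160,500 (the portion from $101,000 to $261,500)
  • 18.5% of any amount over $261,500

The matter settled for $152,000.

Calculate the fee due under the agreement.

$49,825.00

First $45,000 at 39% = $17,550.00
Next $56,000 at 33.5% = $18,760.00
Remaining $51,000 at 26.5% = $13,515.00
Fee: $17,550.00 + $18,760.00 + $13,515.00 = $49,825.00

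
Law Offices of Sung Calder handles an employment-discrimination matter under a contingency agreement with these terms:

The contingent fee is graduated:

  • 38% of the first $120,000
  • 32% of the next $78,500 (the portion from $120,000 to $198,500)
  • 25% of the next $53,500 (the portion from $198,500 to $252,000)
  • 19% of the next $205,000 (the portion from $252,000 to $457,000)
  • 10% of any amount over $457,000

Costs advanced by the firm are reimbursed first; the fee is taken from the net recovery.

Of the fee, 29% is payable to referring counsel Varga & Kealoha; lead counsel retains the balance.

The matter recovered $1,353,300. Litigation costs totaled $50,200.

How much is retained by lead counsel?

Fee base (net of costs): $1,353,300 − $50,200 = $1,303,100
First $120,000 at 38% = $45,600.00
Next $78,500 at 32% = $25,120.00
Next $53,500 at 25% = $13,375.00
Next $205,000 at 19% = $38,950.00
Remaining $846,100 at 10% = $84,610.00
Fee: $45,600.00 + $25,120.00 + $13,375.00 + $38,950.00 + $84,610.00 = $207,655.00
Referral share: 29% of $207,655.00 = $60,219.95; lead counsel retains $207,655.00 − $60,219.95 = $147,435.05.

$147,435.05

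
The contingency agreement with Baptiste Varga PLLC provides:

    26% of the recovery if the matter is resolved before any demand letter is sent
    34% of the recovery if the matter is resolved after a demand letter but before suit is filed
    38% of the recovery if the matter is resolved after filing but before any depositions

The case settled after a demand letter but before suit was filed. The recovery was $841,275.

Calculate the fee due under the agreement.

The matter settled after a demand letter but before suit was filed, so the 34% rate applies.
$841,275 × 34% = $286,033.50

$286,033.50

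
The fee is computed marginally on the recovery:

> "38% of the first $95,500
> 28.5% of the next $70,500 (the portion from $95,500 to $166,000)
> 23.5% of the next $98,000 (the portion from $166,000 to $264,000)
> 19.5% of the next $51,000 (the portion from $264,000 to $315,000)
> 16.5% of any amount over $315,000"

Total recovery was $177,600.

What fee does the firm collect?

$59,108.50

First $95,500 at 38% = $36,290.00
Next $70,500 at 28.5% = $20,092.50
Remaining $11,600 at 23.5% = $2,726.00
Fee: $36,290.00 + $20,092.50 + $2,726.00 = $59,108.50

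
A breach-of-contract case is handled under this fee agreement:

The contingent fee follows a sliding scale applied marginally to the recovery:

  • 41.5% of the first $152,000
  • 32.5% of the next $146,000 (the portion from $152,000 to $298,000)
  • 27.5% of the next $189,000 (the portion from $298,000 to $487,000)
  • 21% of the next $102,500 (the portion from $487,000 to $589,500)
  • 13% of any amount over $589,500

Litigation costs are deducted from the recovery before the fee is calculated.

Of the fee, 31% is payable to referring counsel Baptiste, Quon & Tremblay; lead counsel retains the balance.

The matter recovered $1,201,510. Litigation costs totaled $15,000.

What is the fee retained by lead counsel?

$180,532.50

Fee base (net of costs): $1,201,510 − $15,000 = $1,186,510
First $152,000 at 41.5% = $63,080.00
Next $146,000 at 32.5% = $47,450.00
Next $189,000 at 27.5% = $51,975.00
Next $102,500 at 21% = $21,525.00
Remaining $597,010 at 13% = $77,611.30
Fee: $63,080.00 + $47,450.00 + $51,975.00 + $21,525.00 + $77,611.30 = $261,641.30
Referral share: 31% of $261,641.30 = $81,108.80; lead counsel retains $261,641.30 − $81,108.80 = $180,532.50.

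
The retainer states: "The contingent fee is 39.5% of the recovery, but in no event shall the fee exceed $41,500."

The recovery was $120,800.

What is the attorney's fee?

$41,500.00

39.5% of $120,800 = $47,716.00
That exceeds the $41,500 cap, so the fee is capped at $41,500.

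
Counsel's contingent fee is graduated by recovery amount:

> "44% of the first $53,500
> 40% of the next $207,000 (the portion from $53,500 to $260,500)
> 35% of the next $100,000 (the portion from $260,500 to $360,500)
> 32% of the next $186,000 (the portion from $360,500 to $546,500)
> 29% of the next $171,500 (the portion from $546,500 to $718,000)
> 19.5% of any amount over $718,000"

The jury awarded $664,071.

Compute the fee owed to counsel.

First $53,500 at 44% = $23,540.00
Next $207,000 at 40% = $82,800.00
Next $100,000 at 35% = $35,000.00
Next $186,000 at 32% = $59,520.00
Remaining $117,571 at 29% = $34,095.59
Fee: $23,540.00 + $82,800.00 + $35,000.00 + $59,520.00 + $34,095.59 = $234,955.59

$234,955.59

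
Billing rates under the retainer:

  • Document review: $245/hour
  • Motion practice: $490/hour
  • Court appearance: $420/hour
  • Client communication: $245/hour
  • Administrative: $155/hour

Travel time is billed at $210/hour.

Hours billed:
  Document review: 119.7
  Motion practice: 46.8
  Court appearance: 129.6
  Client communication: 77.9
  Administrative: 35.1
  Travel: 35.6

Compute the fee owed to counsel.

$138,692.50

Document review: 119.7 × $245 = $29,326.50
Motion practice: 46.8 × $490 = $22,932.00
Court appearance: 129.6 × $420 = $54,432.00
Client communication: 77.9 × $245 = $19,085.50
Administrative: 35.1 × $155 = $5,440.50
Subtotal: $29,326.50 + $22,932.00 + $54,432.00 + $19,085.50 + $5,440.50 = $131,216.50
Travel: 35.6 × $210 = $7,476.00
Total: $131,216.50 + $7,476.00 = $138,692.50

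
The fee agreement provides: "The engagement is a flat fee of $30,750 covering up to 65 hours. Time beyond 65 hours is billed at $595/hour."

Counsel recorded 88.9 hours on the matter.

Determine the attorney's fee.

$44,970.50

Flat fee: $30,750.00
Excess hours: 88.9 − 65 = 23.9
Overrun: 23.9 × $595 = $14,220.50
Total: $30,750.00 + $14,220.50 = $44,970.50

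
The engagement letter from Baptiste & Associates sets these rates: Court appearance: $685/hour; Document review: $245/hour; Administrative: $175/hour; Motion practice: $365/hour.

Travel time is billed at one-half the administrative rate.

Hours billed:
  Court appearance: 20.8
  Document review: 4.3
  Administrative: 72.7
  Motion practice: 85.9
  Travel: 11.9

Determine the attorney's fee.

Court appearance: 20.8 × $685 = $14,248.00
Document review: 4.3 × $245 = $1,053.50
Administrative: 72.7 × $175 = $12,722.50
Motion practice: 85.9 × $365 = $31,353.50
Subtotal: $14,248.00 + $1,053.50 + $12,722.50 + $31,353.50 = $59,377.50
Travel: 11.9 × ($175 ÷ 2) = 11.9 × $87.50 = $1,041.25
Total: $59,377.50 + $1,041.25 = $60,418.75

$60,418.75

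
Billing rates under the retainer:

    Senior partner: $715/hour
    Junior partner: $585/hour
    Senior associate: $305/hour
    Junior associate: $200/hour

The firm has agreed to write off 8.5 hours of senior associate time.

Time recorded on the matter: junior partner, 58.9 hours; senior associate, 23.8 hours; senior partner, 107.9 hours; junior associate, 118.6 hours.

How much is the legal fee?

$139,991.50

Senior partner: 107.9 × $715 = $77,148.50
Junior partner: 58.9 × $585 = $34,456.50
Senior associate: 23.8 × $305 = $7,259.00
Junior associate: 118.6 × $200 = $23,720.00
Subtotal: $142,584.00
Write-off: 8.5 × $305 = $2,592.50
Total: $142,584.00 − $2,592.50 = $139,991.50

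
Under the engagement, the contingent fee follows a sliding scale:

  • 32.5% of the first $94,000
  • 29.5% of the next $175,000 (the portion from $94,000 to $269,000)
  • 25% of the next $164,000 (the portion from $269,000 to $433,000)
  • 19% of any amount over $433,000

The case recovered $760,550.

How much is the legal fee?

First $94,000 at 32.5% = $30,550.00
Next $175,000 at 29.5% = $51,625.00
Next $164,000 at 25% = $41,000.00
Remaining $327,550 at 19% = $62,234.50
Fee: $30,550.00 + $51,625.00 + $41,000.00 + $62,234.50 = $185,409.50

$185,409.50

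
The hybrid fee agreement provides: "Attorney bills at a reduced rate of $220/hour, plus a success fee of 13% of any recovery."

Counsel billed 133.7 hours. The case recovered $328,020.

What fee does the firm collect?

Hourly: 133.7 × $220 = $29,414.00
Success fee: 13% of $328,020 = $42,642.60
Total: $29,414.00 + $42,642.60 = $72,056.60

$72,056.60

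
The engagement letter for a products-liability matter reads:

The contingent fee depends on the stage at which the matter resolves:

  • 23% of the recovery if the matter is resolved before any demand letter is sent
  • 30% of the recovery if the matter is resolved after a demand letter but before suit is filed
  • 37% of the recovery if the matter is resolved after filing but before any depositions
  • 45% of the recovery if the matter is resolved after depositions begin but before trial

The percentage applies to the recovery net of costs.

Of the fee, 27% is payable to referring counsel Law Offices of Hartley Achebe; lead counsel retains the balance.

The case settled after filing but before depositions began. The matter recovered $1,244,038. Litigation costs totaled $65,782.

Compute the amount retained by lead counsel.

Fee base (net of costs): $1,244,038 − $65,782 = $1,178,256
The matter settled after filing but before depositions began, so the 37% rate applies.
$1,178,256 × 37% = $435,954.72
Referral share: 27% of $435,954.72 = $117,707.77; lead counsel retains $435,954.72 − $117,707.77 = $318,246.95.

$318,246.95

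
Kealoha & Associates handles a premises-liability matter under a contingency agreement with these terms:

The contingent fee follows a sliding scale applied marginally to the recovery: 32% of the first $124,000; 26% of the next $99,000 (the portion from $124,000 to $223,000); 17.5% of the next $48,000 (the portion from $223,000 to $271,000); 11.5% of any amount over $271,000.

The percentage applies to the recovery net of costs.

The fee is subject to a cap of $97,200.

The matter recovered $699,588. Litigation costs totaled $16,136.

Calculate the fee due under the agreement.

$97,200.00

Fee base (net of costs): $699,588 − $16,136 = $683,452
First $124,000 at 32% = $39,680.00
Next $99,000 at 26% = $25,740.00
Next $48,000 at 17.5% = $8,400.00
Remaining $412,452 at 11.5% = $47,431.98
Fee: $39,680.00 + $25,740.00 + $8,400.00 + $47,431.98 = $121,251.98
$121,251.98 exceeds the $97,200 cap, so the fee is capped at $97,200.00.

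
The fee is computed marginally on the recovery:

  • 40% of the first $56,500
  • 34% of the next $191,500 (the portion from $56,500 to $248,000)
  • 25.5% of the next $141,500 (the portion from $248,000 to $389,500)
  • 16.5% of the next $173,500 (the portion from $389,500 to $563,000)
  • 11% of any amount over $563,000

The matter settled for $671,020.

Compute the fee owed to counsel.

$164,302.20

First $56,500 at 40% = $22,600.00
Next $191,500 at 34% = $65,110.00
Next $141,500 at 25.5% = $36,082.50
Next $173,500 at 16.5% = $28,627.50
Remaining $108,020 at 11% = $11,882.20
Fee: $22,600.00 + $65,110.00 + $36,082.50 + $28,627.50 + $11,882.20 = $164,302.20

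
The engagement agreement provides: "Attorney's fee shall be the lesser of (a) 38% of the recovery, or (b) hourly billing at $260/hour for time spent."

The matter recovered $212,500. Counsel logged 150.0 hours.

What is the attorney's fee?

$39,000.00

(a) 38% of $212,500 = $80,750.00
(b) 150.0 × $260 = $39,000.00
The lesser is (b): $39,000.00.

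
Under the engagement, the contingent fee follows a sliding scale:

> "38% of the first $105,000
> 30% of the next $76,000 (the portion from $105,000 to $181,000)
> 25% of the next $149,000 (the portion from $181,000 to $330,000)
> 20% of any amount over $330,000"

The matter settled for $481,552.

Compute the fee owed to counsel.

First $105,000 at 38% = $39,900.00
Next $76,000 at 30% = $22,800.00
Next $149,000 at 25% = $37,250.00
Remaining $151,552 at 20% = $30,310.40
Fee: $39,900.00 + $22,800.00 + $37,250.00 + $30,310.40 = $130,260.40

$130,260.40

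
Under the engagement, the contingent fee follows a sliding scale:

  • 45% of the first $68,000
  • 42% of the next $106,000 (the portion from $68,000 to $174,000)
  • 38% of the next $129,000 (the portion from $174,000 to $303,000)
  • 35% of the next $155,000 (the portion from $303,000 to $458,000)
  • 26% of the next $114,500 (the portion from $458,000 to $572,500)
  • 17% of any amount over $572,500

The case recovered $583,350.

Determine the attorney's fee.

First $68,000 at 45% = $30,600.00
Next $106,000 at 42% = $44,520.00
Next $129,000 at 38% = $49,020.00
Next $155,000 at 35% = $54,250.00
Next $114,500 at 26% = $29,770.00
Remaining $10,850 at 17% = $1,844.50
Fee: $30,600.00 + $44,520.00 + $49,020.00 + $54,250.00 + $29,770.00 + $1,844.50 = $210,004.50

$210,004.50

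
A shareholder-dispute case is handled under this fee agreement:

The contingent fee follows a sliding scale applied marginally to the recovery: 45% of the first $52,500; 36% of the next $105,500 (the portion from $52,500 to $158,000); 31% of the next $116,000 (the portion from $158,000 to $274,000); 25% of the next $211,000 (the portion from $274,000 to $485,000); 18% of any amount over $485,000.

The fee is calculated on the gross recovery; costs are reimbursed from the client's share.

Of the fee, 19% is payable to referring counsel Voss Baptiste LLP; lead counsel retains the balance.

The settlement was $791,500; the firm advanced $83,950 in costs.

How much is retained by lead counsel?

$166,442.85

Fee base is the gross recovery, $791,500; costs are reimbursed separately.
First $52,500 at 45% = $23,625.00
Next $105,500 at 36% = $37,980.00
Next $116,000 at 31% = $35,960.00
Next $211,000 at 25% = $52,750.00
Remaining $306,500 at 18% = $55,170.00
Fee: $23,625.00 + $37,980.00 + $35,960.00 + $52,750.00 + $55,170.00 = $205,485.00
Referral share: 19% of $205,485.00 = $39,042.15; lead counsel retains $205,485.00 − $39,042.15 = $166,442.85.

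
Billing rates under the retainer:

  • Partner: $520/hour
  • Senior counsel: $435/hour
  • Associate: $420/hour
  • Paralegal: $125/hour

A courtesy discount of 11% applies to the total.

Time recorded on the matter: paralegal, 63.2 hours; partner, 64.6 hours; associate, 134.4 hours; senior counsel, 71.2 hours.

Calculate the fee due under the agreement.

$114,731.68

Partner: 64.6 × $520 = $33,592.00
Senior counsel: 71.2 × $435 = $30,972.00
Associate: 134.4 × $420 = $56,448.00
Paralegal: 63.2 × $125 = $7,900.00
Subtotal: $128,912.00
Less 11% discount: −$14,180.32
Total: $128,912.00 − $14,180.32 = $114,731.68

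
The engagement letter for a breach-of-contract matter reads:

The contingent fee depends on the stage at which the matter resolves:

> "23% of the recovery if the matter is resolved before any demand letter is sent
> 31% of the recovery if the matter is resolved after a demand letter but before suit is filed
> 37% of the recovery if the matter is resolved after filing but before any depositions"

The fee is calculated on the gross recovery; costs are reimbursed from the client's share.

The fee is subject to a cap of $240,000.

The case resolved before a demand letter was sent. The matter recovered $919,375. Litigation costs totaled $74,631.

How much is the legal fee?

Fee base is the gross recovery, $919,375; costs are reimbursed separately.
The matter resolved before a demand letter was sent, so the 23% rate applies.
$919,375 × 23% = $211,456.25
$211,456.25 is under the $240,000 cap.

$211,456.25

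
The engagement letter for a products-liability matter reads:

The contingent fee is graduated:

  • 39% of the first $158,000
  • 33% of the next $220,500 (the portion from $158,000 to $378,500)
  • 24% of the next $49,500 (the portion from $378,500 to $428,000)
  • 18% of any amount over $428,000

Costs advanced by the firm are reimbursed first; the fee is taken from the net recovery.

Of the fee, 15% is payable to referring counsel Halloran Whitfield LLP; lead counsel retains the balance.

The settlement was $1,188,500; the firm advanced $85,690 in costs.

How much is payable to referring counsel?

$40,159.62

Fee base (net of costs): $1,188,500 − $85,690 = $1,102,810
First $158,000 at 39% = $61,620.00
Next $220,500 at 33% = $72,765.00
Next $49,500 at 24% = $11,880.00
Remaining $674,810 at 18% = $121,465.80
Fee: $61,620.00 + $72,765.00 + $11,880.00 + $121,465.80 = $267,730.80
Referral share: 15% of $267,730.80 = $40,159.62; lead counsel retains $267,730.80 − $40,159.62 = $227,571.18.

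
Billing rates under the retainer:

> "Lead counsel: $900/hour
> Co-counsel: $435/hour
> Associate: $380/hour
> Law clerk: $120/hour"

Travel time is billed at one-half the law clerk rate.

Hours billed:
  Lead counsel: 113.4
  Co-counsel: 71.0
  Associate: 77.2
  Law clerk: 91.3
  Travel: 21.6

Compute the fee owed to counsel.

$174,533.00

Lead counsel: 113.4 × $900 = $102,060.00
Co-counsel: 71.0 × $435 = $30,885.00
Associate: 77.2 × $380 = $29,336.00
Law clerk: 91.3 × $120 = $10,956.00
Subtotal: $102,060.00 + $30,885.00 + $29,336.00 + $10,956.00 = $173,237.00
Travel: 21.6 × ($120 ÷ 2) = 21.6 × $60.00 = $1,296.00
Total: $173,237.00 + $1,296.00 = $174,533.00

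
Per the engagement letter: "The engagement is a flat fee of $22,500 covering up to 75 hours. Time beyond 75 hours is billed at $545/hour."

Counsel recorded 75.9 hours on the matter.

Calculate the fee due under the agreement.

$22,990.50

Flat fee: $22,500.00
Excess hours: 75.9 − 75 = 0.9
Overrun: 0.9 × $545 = $490.50
Total: $22,500.00 + $490.50 = $22,990.50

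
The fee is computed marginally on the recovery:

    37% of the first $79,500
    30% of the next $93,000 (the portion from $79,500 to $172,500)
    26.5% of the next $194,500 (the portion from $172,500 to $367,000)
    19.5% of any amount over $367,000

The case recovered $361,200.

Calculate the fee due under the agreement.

First $79,500 at 37% = $29,415.00
Next $93,000 at 30% = $27,900.00
Remaining $188,700 at 26.5% = $50,005.50
Fee: $29,415.00 + $27,900.00 + $50,005.50 = $107,320.50

$107,320.50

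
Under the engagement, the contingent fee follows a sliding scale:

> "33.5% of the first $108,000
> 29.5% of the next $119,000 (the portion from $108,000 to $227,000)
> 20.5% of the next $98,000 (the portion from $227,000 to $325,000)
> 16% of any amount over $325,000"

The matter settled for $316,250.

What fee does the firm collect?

First $108,000 at 33.5% = $36,180.00
Next $119,000 at 29.5% = $35,105.00
Remaining $89,250 at 20.5% = $18,296.25
Fee: $36,180.00 + $35,105.00 + $18,296.25 = $89,581.25

$89,581.25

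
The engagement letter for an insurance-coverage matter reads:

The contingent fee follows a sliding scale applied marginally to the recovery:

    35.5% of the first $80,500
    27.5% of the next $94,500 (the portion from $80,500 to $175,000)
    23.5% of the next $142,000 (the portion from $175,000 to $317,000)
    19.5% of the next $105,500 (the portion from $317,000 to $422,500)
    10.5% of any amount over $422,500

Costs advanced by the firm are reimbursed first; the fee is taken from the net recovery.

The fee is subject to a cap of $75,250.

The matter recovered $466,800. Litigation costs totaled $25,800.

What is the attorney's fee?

Fee base (net of costs): $466,800 − $25,800 = $441,000
First $80,500 at 35.5% = $28,577.50
Next $94,500 at 27.5% = $25,987.50
Next $142,000 at 23.5% = $33,370.00
Next $105,500 at 19.5% = $20,572.50
Remaining $18,500 at 10.5% = $1,942.50
Fee: $28,577.50 + $25,987.50 + $33,370.00 + $20,572.50 + $1,942.50 = $110,450.00
$110,450.00 exceeds the $75,250 cap, so the fee is capped at $75,250.00.

$75,250.00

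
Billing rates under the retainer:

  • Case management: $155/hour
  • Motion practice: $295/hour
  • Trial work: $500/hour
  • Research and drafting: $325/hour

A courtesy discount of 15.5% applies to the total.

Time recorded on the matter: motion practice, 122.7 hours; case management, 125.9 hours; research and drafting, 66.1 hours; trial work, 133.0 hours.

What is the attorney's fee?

$121,421.01

Case management: 125.9 × $155 = $19,514.50
Motion practice: 122.7 × $295 = $36,196.50
Trial work: 133.0 × $500 = $66,500.00
Research and drafting: 66.1 × $325 = $21,482.50
Subtotal: $143,693.50
Less 15.5% discount: −$22,272.49
Total: $143,693.50 − $22,272.49 = $121,421.01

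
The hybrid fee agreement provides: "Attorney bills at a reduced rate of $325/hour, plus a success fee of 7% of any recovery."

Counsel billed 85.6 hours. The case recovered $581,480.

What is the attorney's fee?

$68,523.60

Hourly: 85.6 × $325 = $27,820.00
Success fee: 7% of $581,480 = $40,703.60
Total: $27,820.00 + $40,703.60 = $68,523.60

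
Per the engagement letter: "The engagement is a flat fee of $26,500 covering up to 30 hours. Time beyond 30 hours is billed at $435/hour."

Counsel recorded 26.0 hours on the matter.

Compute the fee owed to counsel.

$26,500.00

26.0 hours is within the 30-hour scope; only the flat fee applies.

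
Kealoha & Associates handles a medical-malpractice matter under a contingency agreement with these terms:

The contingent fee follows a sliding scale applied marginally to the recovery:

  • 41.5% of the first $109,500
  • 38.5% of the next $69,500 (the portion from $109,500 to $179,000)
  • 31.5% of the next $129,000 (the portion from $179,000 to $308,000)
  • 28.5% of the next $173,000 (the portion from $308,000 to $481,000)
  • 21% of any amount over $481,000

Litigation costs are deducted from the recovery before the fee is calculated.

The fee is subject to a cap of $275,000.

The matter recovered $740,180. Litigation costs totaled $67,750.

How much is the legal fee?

Fee base (net of costs): $740,180 − $67,750 = $672,430
First $109,500 at 41.5% = $45,442.50
Next $69,500 at 38.5% = $26,757.50
Next $129,000 at 31.5% = $40,635.00
Next $173,000 at 28.5% = $49,305.00
Remaining $191,430 at 21% = $40,200.30
Fee: $45,442.50 + $26,757.50 + $40,635.00 + $49,305.00 + $40,200.30 = $202,340.30
$202,340.30 is under the $275,000 cap.

$202,340.30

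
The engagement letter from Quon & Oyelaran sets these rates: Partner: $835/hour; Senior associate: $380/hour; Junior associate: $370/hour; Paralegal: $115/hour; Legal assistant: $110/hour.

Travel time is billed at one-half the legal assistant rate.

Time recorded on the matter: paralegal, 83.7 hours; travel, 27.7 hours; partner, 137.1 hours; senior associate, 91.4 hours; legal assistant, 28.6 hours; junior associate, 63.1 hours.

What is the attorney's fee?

Partner: 137.1 × $835 = $114,478.50
Senior associate: 91.4 × $380 = $34,732.00
Junior associate: 63.1 × $370 = $23,347.00
Paralegal: 83.7 × $115 = $9,625.50
Legal assistant: 28.6 × $110 = $3,146.00
Subtotal: $114,478.50 + $34,732.00 + $23,347.00 + $9,625.50 + $3,146.00 = $185,329.00
Travel: 27.7 × ($110 ÷ 2) = 27.7 × $55.00 = $1,523.50
Total: $185,329.00 + $1,523.50 = $186,852.50

$186,852.50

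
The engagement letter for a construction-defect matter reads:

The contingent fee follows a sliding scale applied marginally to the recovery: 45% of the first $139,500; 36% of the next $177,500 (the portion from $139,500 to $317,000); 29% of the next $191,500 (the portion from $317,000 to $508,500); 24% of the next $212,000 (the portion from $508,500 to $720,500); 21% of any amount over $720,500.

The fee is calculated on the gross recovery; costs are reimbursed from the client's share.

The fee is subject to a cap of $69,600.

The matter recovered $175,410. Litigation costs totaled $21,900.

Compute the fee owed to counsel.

$69,600.00

Fee base is the gross recovery, $175,410; costs are reimbursed separately.
First $139,500 at 45% = $62,775.00
Remaining $35,910 at 36% = $12,927.60
Fee: $62,775.00 + $12,927.60 = $75,702.60
$75,702.60 exceeds the $69,600 cap, so the fee is capped at $69,600.00.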